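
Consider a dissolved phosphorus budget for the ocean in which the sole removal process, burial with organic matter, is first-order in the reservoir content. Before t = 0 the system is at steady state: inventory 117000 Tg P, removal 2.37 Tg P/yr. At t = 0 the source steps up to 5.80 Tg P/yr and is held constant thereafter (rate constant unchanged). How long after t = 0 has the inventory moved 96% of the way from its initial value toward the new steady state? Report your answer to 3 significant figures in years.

159000 yr

τ = M₀/F₀ = 117000/2.37 = 49370 yr.
The remaining gap fraction is e^(−t/τ); 96% covered ⇒ e^(−t/τ) = 0.0400.
t = −τ ln(0.0400) = 49370 × 3.219 = 158900 yr.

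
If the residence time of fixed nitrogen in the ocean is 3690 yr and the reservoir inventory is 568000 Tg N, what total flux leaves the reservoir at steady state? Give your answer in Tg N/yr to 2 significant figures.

F = M / τ = 568000 / 3690 = 153.9 Tg N/yr.

150 Tg N/yr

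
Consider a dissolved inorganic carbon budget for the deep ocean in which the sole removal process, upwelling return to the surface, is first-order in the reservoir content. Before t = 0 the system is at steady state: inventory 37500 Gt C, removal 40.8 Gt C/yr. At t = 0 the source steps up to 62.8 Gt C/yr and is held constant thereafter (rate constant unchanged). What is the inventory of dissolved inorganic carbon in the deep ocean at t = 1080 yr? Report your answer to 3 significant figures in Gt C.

51500 Gt C

τ = M₀/F₀ = 37500/40.8 = 919.1 yr; rate constant k = 1/τ.
New steady state M_∞ = F₁/k = F₁·τ = 62.8 × 919.1 = 57721 Gt C.
M(t) = M_∞ + (M₀ − M_∞)·e^(−t/τ); t/τ = 1080/919.1 = 1.175, so e^(−t/τ) = 0.3088.
M(t) = 57721 − 20220 × 0.3088 = 51476 Gt C.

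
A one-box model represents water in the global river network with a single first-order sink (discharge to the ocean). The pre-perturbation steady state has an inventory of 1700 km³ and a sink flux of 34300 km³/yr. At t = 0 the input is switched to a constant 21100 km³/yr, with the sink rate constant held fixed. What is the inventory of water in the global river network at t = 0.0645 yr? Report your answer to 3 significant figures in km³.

The sink rate constant is k = F₀/M₀ = 34300/1700 = 20.18 yr⁻¹.
Solving dM/dt = F₁ − kM with M(0) = M₀ gives M(t) = F₁/k + (M₀ − F₁/k)·e^(−kt).
F₁/k = 21100/20.18 = 1045.8 km³; kt = 20.18 × 0.0645 = 1.301, e^(−kt) = 0.2722.
M(0.0645) = 1045.8 + (1700 − 1045.8) × 0.2722 = 1045.8 + 178.1 = 1223.8 km³.

1220 km³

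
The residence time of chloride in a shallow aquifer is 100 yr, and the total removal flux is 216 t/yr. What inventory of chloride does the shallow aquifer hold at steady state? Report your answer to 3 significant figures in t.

21600 t

τ = M/F ⇒ M = τ × F = 100 × 216 = 21600 t.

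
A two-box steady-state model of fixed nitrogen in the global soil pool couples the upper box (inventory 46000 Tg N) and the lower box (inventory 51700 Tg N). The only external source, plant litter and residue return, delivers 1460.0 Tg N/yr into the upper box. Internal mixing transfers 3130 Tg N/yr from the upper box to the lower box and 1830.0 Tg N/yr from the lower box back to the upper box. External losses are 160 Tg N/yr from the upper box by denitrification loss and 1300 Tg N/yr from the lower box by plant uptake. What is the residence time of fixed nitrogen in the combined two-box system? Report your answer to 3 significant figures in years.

66.9 yr

Treat the two boxes together as one reservoir: the mixing fluxes between them are internal recycling, so τ = ΣM / Σ(external losses).
M_total = 46000 + 51700 = 97700 Tg N.
ΣF_external_out = 160 + 1300 = 1460.0 Tg N/yr.
τ = M_total / ΣF_ext = 97700 / 1460.0 = 66.92 yr.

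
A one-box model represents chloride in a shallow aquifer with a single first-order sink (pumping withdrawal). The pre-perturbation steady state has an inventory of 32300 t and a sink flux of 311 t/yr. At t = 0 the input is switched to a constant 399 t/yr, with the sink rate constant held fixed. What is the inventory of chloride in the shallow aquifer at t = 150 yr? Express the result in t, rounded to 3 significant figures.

τ = M₀/F₀ = 32300/311 = 103.9 yr; rate constant k = 1/τ.
New steady state M_∞ = F₁/k = F₁·τ = 399 × 103.9 = 41440 t.
M(t) = M_∞ + (M₀ − M_∞)·e^(−t/τ); t/τ = 150/103.9 = 1.444, so e^(−t/τ) = 0.2359.
M(t) = 41440 − 9140 × 0.2359 = 39283 t.

39300 t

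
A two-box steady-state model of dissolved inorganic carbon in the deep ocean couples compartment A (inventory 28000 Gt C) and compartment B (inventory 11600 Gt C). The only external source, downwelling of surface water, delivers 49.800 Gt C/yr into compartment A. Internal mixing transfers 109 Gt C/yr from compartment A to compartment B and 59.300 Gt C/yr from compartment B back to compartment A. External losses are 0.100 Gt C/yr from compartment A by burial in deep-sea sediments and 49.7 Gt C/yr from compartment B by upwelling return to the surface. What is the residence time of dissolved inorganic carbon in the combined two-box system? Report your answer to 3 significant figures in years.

Residence time in the combined system uses the total inventory and the total *external* removal — internal exchanges between the two boxes cancel.
M_total = 28000 + 11600 = 39600 Gt C.
ΣF_external_out = 0.100 + 49.7 = 49.800 Gt C/yr.
τ = M_total / ΣF_ext = 39600 / 49.800 = 795.2 yr.

795 yr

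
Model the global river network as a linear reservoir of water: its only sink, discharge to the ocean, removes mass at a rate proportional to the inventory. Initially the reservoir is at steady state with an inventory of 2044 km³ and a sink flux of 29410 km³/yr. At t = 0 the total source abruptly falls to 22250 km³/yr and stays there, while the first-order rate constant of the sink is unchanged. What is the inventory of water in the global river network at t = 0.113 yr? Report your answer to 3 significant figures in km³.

1640 km³

Residence time τ = M₀/F₀ = 0.06950 yr. The eventual steady state is M_∞ = M₀·(F₁/F₀) = 2044 × 22250/29410 = 1546.4 km³.
The anomaly ΔM(t) = M(t) − M_∞ decays as ΔM₀·e^(−t/τ) with ΔM₀ = 2044 − 1546.4 = 497.6 km³.
At t = 0.113 yr, e^(−t/τ) = e^(−1.626) = 0.1967, so ΔM = 97.90 km³ and M = 1546.4 + 97.90 = 1644.3 km³.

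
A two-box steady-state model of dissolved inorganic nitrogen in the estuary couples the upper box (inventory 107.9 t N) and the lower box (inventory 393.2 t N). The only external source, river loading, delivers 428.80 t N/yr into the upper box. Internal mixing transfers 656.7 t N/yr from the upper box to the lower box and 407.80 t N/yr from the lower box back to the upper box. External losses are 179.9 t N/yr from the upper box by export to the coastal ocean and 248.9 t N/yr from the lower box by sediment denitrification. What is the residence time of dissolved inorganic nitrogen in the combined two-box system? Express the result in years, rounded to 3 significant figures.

For the system as a whole, the A↔B exchange is internal and contributes nothing to the throughput; only the external sinks remove mass.
M_total = 107.9 + 393.2 = 501.10 t N.
ΣF_external_out = 179.9 + 248.9 = 428.80 t N/yr.
τ = M_total / ΣF_ext = 501.10 / 428.80 = 1.169 yr.

1.17 yr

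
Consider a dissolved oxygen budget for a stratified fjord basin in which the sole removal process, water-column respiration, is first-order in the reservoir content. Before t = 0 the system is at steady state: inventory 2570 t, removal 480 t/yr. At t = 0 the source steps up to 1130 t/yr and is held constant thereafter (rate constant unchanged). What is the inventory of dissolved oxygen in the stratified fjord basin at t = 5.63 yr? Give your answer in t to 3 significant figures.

4830 t

τ = M₀/F₀ = 2570/480 = 5.354 yr; rate constant k = 1/τ.
New steady state M_∞ = F₁/k = F₁·τ = 1130 × 5.354 = 6050.2 t.
M(t) = M_∞ + (M₀ − M_∞)·e^(−t/τ); t/τ = 5.63/5.354 = 1.052, so e^(−t/τ) = 0.3494.
M(t) = 6050.2 − 3480 × 0.3494 = 4834.2 t.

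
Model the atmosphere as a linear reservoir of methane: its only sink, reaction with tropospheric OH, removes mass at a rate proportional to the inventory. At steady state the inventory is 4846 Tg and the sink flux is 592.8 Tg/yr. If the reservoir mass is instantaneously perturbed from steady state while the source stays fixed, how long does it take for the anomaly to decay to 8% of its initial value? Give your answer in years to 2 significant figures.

For a linear reservoir the anomaly decays as exp(−t/τ) with τ = M/F = 4846/592.8 = 8.175 yr.
exp(−t/τ) = 0.08 ⇒ t = −τ ln(0.08) = 8.175 × 2.526 = 20.65 yr.

21 yr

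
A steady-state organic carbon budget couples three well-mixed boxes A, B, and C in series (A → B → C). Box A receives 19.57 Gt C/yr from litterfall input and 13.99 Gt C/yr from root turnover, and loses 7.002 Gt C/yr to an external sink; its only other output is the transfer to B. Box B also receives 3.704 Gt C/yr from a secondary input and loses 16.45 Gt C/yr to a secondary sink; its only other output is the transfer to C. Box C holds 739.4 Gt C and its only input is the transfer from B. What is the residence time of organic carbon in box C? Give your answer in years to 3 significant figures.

Box A: F(A→B) = (19.57 + 13.99) − 7.002 = 26.558 Gt C/yr.
Box B: F(B→C) = (26.558 + 3.704) − 16.45 = 13.812 Gt C/yr.
Box C throughput = its input = 13.812 Gt C/yr; τ = 739.4 / 13.812 = 53.53 yr.

53.5 yr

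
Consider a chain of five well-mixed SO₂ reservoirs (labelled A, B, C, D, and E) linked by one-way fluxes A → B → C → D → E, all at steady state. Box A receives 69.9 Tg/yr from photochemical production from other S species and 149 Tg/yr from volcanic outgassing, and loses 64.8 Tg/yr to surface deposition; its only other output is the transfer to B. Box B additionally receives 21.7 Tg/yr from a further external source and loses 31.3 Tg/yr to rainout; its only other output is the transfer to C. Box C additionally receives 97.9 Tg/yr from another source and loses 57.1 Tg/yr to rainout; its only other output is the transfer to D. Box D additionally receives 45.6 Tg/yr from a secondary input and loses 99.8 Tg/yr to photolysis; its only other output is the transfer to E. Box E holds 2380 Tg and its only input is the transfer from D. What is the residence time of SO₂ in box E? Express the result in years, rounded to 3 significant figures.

Box A: F(A→B) = (69.9 + 149) − 64.8 = 154.10 Tg/yr.
Box B: F(B→C) = (154.10 + 21.7) − 31.3 = 144.50 Tg/yr.
Box C: F(C→D) = (144.50 + 97.9) − 57.1 = 185.30 Tg/yr.
Box D: F(D→E) = (185.30 + 45.6) − 99.8 = 131.10 Tg/yr.
Box E throughput = its input = 131.10 Tg/yr; τ = 2380 / 131.10 = 18.15 yr.

18.2 yr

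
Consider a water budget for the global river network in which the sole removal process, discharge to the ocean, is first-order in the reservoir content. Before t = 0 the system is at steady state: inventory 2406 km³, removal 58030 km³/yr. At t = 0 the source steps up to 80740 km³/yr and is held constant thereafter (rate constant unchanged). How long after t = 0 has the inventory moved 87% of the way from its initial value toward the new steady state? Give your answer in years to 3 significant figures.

τ = M₀/F₀ = 2406/58030 = 0.04146 yr.
The remaining gap fraction is e^(−t/τ); 87% covered ⇒ e^(−t/τ) = 0.130.
t = −τ ln(0.130) = 0.04146 × 2.040 = 0.08459 yr.

0.0846 yr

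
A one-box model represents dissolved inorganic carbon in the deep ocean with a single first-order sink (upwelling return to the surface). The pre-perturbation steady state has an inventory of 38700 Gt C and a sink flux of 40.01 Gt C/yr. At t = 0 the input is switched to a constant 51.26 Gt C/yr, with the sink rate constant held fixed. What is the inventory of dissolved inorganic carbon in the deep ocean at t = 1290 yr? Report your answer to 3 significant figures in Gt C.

46700 Gt C

Residence time τ = M₀/F₀ = 967.3 yr. The eventual steady state is M_∞ = M₀·(F₁/F₀) = 38700 × 51.26/40.01 = 49582 Gt C.
The anomaly ΔM(t) = M(t) − M_∞ decays as ΔM₀·e^(−t/τ) with ΔM₀ = 38700 − 49582 = −10880 Gt C.
At t = 1290 yr, e^(−t/τ) = e^(−1.334) = 0.2635, so ΔM = −2867 Gt C and M = 49582 − 2867 = 46714 Gt C.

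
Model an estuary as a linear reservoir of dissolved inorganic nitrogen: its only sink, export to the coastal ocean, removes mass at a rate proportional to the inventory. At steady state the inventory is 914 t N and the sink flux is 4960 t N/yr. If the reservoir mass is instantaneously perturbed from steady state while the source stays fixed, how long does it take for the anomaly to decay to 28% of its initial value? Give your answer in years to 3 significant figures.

For a linear reservoir the anomaly decays as exp(−t/τ) with τ = M/F = 914/4960 = 0.1843 yr.
exp(−t/τ) = 0.28 ⇒ t = −τ ln(0.28) = 0.1843 × 1.273 = 0.2346 yr.

0.235 yr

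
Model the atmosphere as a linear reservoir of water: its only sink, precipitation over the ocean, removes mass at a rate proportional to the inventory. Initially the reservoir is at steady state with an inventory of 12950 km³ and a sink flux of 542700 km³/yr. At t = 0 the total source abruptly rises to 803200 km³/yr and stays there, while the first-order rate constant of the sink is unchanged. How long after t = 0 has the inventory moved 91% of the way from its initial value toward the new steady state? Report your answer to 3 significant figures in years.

0.0575 yr

τ = M₀/F₀ = 12950/542700 = 0.02386 yr.
The remaining gap fraction is e^(−t/τ); 91% covered ⇒ e^(−t/τ) = 0.0900.
t = −τ ln(0.0900) = 0.02386 × 2.408 = 0.05746 yr.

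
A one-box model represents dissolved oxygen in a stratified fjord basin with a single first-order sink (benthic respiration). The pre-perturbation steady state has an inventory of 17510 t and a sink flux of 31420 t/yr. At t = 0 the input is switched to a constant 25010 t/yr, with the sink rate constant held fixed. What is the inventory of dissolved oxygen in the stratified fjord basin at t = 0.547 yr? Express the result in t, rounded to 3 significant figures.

15300 t

τ = M₀/F₀ = 17510/31420 = 0.5573 yr; rate constant k = 1/τ.
New steady state M_∞ = F₁/k = F₁·τ = 25010 × 0.5573 = 13938 t.
M(t) = M_∞ + (M₀ − M_∞)·e^(−t/τ); t/τ = 0.547/0.5573 = 0.9815, so e^(−t/τ) = 0.3747.
M(t) = 13938 + 3572 × 0.3747 = 15276 t.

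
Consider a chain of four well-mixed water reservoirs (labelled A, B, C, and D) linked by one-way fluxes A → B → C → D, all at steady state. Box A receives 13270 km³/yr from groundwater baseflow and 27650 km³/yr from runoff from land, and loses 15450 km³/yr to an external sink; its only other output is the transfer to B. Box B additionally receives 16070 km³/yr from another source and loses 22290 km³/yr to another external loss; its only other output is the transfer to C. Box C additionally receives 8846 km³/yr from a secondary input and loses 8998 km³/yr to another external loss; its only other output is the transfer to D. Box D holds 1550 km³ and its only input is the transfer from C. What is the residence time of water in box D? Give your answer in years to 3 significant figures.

Box A: F(A→B) = (13270 + 27650) − 15450 = 25470 km³/yr.
Box B: F(B→C) = (25470 + 16070) − 22290 = 19250 km³/yr.
Box C: F(C→D) = (19250 + 8846) − 8998 = 19098 km³/yr.
Box D throughput = its input = 19098 km³/yr; τ = 1550 / 19098 = 0.08116 yr.

0.0812 yr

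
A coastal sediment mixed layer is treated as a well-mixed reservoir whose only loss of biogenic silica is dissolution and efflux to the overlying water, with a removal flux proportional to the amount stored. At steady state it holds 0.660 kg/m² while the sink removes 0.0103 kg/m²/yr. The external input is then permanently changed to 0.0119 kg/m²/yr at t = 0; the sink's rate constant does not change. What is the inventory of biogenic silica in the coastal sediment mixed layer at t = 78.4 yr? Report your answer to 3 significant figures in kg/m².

Residence time τ = M₀/F₀ = 64.08 yr. The eventual steady state is M_∞ = M₀·(F₁/F₀) = 0.660 × 0.0119/0.0103 = 0.76252 kg/m².
The anomaly ΔM(t) = M(t) − M_∞ decays as ΔM₀·e^(−t/τ) with ΔM₀ = 0.660 − 0.76252 = −0.1025 kg/m².
At t = 78.4 yr, e^(−t/τ) = e^(−1.224) = 0.2942, so ΔM = −0.03016 kg/m² and M = 0.76252 − 0.03016 = 0.73236 kg/m².

0.732 kg/m²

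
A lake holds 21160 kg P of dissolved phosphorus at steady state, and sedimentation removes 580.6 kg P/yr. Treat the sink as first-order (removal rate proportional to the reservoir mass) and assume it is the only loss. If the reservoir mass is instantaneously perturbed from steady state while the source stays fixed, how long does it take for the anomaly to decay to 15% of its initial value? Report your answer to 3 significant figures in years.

For a linear reservoir the anomaly decays as exp(−t/τ) with τ = M/F = 21160/580.6 = 36.45 yr.
exp(−t/τ) = 0.15 ⇒ t = −τ ln(0.15) = 36.45 × 1.897 = 69.14 yr.

69.1 yr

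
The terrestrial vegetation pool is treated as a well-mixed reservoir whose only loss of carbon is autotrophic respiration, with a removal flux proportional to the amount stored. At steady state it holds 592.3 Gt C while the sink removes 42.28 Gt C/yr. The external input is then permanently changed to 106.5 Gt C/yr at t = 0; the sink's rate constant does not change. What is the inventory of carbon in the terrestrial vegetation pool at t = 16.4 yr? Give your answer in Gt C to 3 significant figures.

1210 Gt C

Residence time τ = M₀/F₀ = 14.01 yr. The eventual steady state is M_∞ = M₀·(F₁/F₀) = 592.3 × 106.5/42.28 = 1492.0 Gt C.
The anomaly ΔM(t) = M(t) − M_∞ decays as ΔM₀·e^(−t/τ) with ΔM₀ = 592.3 − 1492.0 = −899.7 Gt C.
At t = 16.4 yr, e^(−t/τ) = e^(−1.171) = 0.3102, so ΔM = −279.0 Gt C and M = 1492.0 − 279.0 = 1212.9 Gt C.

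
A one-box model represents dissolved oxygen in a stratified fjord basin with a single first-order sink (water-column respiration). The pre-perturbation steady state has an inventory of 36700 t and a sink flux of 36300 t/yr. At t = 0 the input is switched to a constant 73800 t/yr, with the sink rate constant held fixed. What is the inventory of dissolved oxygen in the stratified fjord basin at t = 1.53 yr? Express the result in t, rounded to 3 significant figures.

66300 t

Residence time τ = M₀/F₀ = 1.011 yr. The eventual steady state is M_∞ = M₀·(F₁/F₀) = 36700 × 73800/36300 = 74613 t.
The anomaly ΔM(t) = M(t) − M_∞ decays as ΔM₀·e^(−t/τ) with ΔM₀ = 36700 − 74613 = −37910 t.
At t = 1.53 yr, e^(−t/τ) = e^(−1.513) = 0.2202, so ΔM = −8348 t and M = 74613 − 8348 = 66266 t.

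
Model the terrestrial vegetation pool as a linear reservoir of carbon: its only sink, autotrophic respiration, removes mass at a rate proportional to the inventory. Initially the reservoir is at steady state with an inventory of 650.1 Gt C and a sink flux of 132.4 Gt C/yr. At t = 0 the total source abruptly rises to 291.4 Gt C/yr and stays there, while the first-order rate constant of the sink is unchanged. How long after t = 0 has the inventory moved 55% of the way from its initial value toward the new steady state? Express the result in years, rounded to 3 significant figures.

τ = M₀/F₀ = 650.1/132.4 = 4.910 yr.
The remaining gap fraction is e^(−t/τ); 55% covered ⇒ e^(−t/τ) = 0.450.
t = −τ ln(0.450) = 4.910 × 0.7985 = 3.921 yr.

3.92 yr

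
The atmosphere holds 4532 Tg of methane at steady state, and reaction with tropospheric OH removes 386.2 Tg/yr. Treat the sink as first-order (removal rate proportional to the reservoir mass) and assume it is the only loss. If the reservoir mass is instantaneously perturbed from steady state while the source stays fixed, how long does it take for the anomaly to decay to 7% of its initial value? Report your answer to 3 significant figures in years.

31.2 yr

For a linear reservoir the anomaly decays as exp(−t/τ) with τ = M/F = 4532/386.2 = 11.73 yr.
exp(−t/τ) = 0.07 ⇒ t = −τ ln(0.07) = 11.73 × 2.659 = 31.21 yr.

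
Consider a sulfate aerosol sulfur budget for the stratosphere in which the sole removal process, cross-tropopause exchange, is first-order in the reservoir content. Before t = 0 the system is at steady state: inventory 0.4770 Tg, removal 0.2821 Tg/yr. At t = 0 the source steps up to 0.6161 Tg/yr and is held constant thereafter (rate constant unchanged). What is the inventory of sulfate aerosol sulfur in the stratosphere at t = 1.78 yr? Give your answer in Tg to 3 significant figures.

The sink rate constant is k = F₀/M₀ = 0.2821/0.4770 = 0.5914 yr⁻¹.
Solving dM/dt = F₁ − kM with M(0) = M₀ gives M(t) = F₁/k + (M₀ − F₁/k)·e^(−kt).
F₁/k = 0.6161/0.5914 = 1.0418 Tg; kt = 0.5914 × 1.78 = 1.053, e^(−kt) = 0.3490.
M(1.78) = 1.0418 + (0.4770 − 1.0418) × 0.3490 = 1.0418 − 0.1971 = 0.84466 Tg.

0.845 Tg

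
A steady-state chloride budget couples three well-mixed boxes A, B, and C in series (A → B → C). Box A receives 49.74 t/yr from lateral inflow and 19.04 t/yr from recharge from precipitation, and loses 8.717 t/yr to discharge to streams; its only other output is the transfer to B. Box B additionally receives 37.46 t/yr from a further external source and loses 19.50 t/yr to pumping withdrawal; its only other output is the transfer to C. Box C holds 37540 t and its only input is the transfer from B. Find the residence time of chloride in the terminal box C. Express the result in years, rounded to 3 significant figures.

Box A: F(A→B) = (49.74 + 19.04) − 8.717 = 60.063 t/yr.
Box B: F(B→C) = (60.063 + 37.46) − 19.50 = 78.023 t/yr.
Box C throughput = its input = 78.023 t/yr; τ = 37540 / 78.023 = 481.1 yr.

481 yr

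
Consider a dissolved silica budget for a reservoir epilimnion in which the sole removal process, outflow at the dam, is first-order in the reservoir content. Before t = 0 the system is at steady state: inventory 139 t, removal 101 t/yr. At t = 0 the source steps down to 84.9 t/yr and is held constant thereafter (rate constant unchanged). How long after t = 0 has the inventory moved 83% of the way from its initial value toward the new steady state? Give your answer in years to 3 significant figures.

2.44 yr

τ = M₀/F₀ = 139/101 = 1.376 yr.
The remaining gap fraction is e^(−t/τ); 83% covered ⇒ e^(−t/τ) = 0.170.
t = −τ ln(0.170) = 1.376 × 1.772 = 2.439 yr.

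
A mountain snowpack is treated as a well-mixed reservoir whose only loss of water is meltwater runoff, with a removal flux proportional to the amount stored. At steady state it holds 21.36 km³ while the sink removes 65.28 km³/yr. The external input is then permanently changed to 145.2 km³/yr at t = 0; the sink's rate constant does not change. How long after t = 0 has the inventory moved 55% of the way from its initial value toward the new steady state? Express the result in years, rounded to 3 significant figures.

0.261 yr

τ = M₀/F₀ = 21.36/65.28 = 0.3272 yr.
The remaining gap fraction is e^(−t/τ); 55% covered ⇒ e^(−t/τ) = 0.450.
t = −τ ln(0.450) = 0.3272 × 0.7985 = 0.2613 yr.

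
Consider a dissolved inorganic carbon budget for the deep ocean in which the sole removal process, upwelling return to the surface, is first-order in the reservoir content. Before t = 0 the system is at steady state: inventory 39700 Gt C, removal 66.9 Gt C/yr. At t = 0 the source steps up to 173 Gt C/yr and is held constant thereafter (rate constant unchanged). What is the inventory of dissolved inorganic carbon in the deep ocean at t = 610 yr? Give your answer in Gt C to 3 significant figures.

80100 Gt C

Residence time τ = M₀/F₀ = 593.4 yr. The eventual steady state is M_∞ = M₀·(F₁/F₀) = 39700 × 173/66.9 = 102660 Gt C.
The anomaly ΔM(t) = M(t) − M_∞ decays as ΔM₀·e^(−t/τ) with ΔM₀ = 39700 − 102660 = −62960 Gt C.
At t = 610 yr, e^(−t/τ) = e^(−1.028) = 0.3577, so ΔM = −22520 Gt C and M = 102660 − 22520 = 80138 Gt C.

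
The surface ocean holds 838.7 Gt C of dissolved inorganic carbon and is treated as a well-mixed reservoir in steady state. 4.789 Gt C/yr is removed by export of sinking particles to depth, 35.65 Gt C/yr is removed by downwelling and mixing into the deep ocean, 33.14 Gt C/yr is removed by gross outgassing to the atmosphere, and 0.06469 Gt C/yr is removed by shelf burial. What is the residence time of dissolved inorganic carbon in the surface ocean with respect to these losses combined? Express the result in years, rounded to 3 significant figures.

Total removal = 4.789 + 35.65 + 33.14 + 0.06469 = 73.644 Gt C/yr.
τ = M / ΣF_out = 838.7 / 73.644 = 11.39 yr.

11.4 yr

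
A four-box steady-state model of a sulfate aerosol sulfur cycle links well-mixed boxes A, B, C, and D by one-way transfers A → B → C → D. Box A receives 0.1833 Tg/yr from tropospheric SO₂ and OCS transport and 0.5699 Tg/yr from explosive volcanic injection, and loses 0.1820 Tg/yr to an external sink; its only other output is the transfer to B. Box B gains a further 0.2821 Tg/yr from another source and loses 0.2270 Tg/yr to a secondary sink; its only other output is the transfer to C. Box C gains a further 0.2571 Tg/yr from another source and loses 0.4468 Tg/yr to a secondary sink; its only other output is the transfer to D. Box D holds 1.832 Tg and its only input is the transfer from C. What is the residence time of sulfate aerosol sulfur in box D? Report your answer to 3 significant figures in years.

4.20 yr

Box A: F(A→B) = (0.1833 + 0.5699) − 0.1820 = 0.57120 Tg/yr.
Box B: F(B→C) = (0.57120 + 0.2821) − 0.2270 = 0.62630 Tg/yr.
Box C: F(C→D) = (0.62630 + 0.2571) − 0.4468 = 0.43660 Tg/yr.
Box D throughput = its input = 0.43660 Tg/yr; τ = 1.832 / 0.43660 = 4.196 yr.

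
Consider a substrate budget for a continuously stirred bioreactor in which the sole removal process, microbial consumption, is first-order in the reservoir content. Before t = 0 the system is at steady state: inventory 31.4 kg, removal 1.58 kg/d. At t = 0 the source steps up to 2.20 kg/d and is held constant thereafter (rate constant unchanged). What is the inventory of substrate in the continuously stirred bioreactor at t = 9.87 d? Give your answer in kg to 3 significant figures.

Residence time τ = M₀/F₀ = 19.87 d. The eventual steady state is M_∞ = M₀·(F₁/F₀) = 31.4 × 2.20/1.58 = 43.722 kg.
The anomaly ΔM(t) = M(t) − M_∞ decays as ΔM₀·e^(−t/τ) with ΔM₀ = 31.4 − 43.722 = −12.32 kg.
At t = 9.87 d, e^(−t/τ) = e^(−0.4966) = 0.6086, so ΔM = −7.499 kg and M = 43.722 − 7.499 = 36.223 kg.

36.2 kg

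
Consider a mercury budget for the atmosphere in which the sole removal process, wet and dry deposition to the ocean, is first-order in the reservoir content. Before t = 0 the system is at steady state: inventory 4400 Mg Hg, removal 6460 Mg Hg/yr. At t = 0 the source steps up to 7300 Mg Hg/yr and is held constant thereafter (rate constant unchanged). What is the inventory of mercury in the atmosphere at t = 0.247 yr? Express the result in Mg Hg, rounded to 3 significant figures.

Residence time τ = M₀/F₀ = 0.6811 yr. The eventual steady state is M_∞ = M₀·(F₁/F₀) = 4400 × 7300/6460 = 4972.1 Mg Hg.
The anomaly ΔM(t) = M(t) − M_∞ decays as ΔM₀·e^(−t/τ) with ΔM₀ = 4400 − 4972.1 = −572.1 Mg Hg.
At t = 0.247 yr, e^(−t/τ) = e^(−0.3626) = 0.6958, so ΔM = −398.1 Mg Hg and M = 4972.1 − 398.1 = 4574.0 Mg Hg.

4570 Mg Hg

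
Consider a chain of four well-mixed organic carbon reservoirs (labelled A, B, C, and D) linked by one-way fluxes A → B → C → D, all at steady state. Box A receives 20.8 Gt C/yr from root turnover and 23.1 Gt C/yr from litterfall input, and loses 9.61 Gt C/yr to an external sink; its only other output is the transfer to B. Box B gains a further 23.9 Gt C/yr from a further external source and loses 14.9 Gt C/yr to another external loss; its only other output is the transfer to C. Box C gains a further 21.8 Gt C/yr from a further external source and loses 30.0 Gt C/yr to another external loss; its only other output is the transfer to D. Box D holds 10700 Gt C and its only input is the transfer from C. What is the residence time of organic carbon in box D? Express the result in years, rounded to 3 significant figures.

305 yr

Box A: F(A→B) = (20.8 + 23.1) − 9.61 = 34.290 Gt C/yr.
Box B: F(B→C) = (34.290 + 23.9) − 14.9 = 43.290 Gt C/yr.
Box C: F(C→D) = (43.290 + 21.8) − 30.0 = 35.090 Gt C/yr.
Box D throughput = its input = 35.090 Gt C/yr; τ = 10700 / 35.090 = 304.9 yr.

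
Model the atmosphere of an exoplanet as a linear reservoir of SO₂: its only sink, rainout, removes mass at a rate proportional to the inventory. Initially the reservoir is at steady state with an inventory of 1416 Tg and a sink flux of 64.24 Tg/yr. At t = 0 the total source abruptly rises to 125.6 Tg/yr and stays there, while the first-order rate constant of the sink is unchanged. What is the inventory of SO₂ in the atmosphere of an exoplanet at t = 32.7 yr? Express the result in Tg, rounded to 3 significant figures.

τ = M₀/F₀ = 1416/64.24 = 22.04 yr; rate constant k = 1/τ.
New steady state M_∞ = F₁/k = F₁·τ = 125.6 × 22.04 = 2768.5 Tg.
M(t) = M_∞ + (M₀ − M_∞)·e^(−t/τ); t/τ = 32.7/22.04 = 1.484, so e^(−t/τ) = 0.2268.
M(t) = 2768.5 − 1353 × 0.2268 = 2461.7 Tg.

2460 Tg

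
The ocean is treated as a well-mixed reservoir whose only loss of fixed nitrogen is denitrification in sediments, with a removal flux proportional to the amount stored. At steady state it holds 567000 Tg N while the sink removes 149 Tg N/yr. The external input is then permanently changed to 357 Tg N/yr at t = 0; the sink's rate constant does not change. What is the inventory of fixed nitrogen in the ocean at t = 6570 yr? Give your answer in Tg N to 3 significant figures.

τ = M₀/F₀ = 567000/149 = 3805 yr; rate constant k = 1/τ.
New steady state M_∞ = F₁/k = F₁·τ = 357 × 3805 = 1.3585×10^6 Tg N.
M(t) = M_∞ + (M₀ − M_∞)·e^(−t/τ); t/τ = 6570/3805 = 1.727, so e^(−t/τ) = 0.1779.
M(t) = 1.3585×10^6 − 791500 × 0.1779 = 1.2177×10^6 Tg N.

1.22×10^6 Tg N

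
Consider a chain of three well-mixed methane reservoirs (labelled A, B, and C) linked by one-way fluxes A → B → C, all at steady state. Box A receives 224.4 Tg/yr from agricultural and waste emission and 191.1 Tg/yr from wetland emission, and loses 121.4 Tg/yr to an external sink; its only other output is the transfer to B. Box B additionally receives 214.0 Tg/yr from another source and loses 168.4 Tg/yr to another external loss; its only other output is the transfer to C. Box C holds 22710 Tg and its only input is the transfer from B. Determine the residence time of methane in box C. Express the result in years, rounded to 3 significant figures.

Box A: F(A→B) = (224.4 + 191.1) − 121.4 = 294.10 Tg/yr.
Box B: F(B→C) = (294.10 + 214.0) − 168.4 = 339.70 Tg/yr.
Box C throughput = its input = 339.70 Tg/yr; τ = 22710 / 339.70 = 66.85 yr.

66.9 yr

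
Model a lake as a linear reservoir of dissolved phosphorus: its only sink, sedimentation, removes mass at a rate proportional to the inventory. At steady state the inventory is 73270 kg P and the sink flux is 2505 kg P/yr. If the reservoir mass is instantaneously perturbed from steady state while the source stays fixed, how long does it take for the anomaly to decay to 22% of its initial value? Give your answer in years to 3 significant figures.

44.3 yr

For a linear reservoir the anomaly decays as exp(−t/τ) with τ = M/F = 73270/2505 = 29.25 yr.
exp(−t/τ) = 0.22 ⇒ t = −τ ln(0.22) = 29.25 × 1.514 = 44.29 yr.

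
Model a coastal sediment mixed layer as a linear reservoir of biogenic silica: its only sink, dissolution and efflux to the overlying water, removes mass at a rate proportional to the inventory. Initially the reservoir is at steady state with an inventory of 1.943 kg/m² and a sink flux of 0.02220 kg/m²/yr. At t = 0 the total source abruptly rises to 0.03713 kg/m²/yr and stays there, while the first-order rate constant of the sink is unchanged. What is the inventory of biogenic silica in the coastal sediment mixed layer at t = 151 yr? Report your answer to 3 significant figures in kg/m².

3.02 kg/m²

Residence time τ = M₀/F₀ = 87.52 yr. The eventual steady state is M_∞ = M₀·(F₁/F₀) = 1.943 × 0.03713/0.02220 = 3.2497 kg/m².
The anomaly ΔM(t) = M(t) − M_∞ decays as ΔM₀·e^(−t/τ) with ΔM₀ = 1.943 − 3.2497 = −1.307 kg/m².
At t = 151 yr, e^(−t/τ) = e^(−1.725) = 0.1781, so ΔM = −0.2328 kg/m² and M = 3.2497 − 0.2328 = 3.0170 kg/m².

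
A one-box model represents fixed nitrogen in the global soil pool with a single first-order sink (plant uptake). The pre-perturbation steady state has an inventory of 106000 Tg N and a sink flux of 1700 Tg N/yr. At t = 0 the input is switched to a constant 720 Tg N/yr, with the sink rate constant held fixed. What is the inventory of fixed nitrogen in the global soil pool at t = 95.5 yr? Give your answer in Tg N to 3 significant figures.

τ = M₀/F₀ = 106000/1700 = 62.35 yr; rate constant k = 1/τ.
New steady state M_∞ = F₁/k = F₁·τ = 720 × 62.35 = 44894 Tg N.
M(t) = M_∞ + (M₀ − M_∞)·e^(−t/τ); t/τ = 95.5/62.35 = 1.532, so e^(−t/τ) = 0.2162.
M(t) = 44894 + 61110 × 0.2162 = 58105 Tg N.

58100 Tg N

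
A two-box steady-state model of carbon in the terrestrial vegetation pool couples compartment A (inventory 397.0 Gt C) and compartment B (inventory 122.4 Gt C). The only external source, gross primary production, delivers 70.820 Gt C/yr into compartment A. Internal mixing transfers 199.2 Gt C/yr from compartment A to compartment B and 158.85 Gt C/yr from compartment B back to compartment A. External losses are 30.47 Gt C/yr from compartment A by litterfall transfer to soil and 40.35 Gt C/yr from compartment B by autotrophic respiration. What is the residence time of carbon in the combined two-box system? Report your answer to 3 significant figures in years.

Treat the two boxes together as one reservoir: the mixing fluxes between them are internal recycling, so τ = ΣM / Σ(external losses).
M_total = 397.0 + 122.4 = 519.40 Gt C.
ΣF_external_out = 30.47 + 40.35 = 70.820 Gt C/yr.
τ = M_total / ΣF_ext = 519.40 / 70.820 = 7.334 yr.

7.33 yr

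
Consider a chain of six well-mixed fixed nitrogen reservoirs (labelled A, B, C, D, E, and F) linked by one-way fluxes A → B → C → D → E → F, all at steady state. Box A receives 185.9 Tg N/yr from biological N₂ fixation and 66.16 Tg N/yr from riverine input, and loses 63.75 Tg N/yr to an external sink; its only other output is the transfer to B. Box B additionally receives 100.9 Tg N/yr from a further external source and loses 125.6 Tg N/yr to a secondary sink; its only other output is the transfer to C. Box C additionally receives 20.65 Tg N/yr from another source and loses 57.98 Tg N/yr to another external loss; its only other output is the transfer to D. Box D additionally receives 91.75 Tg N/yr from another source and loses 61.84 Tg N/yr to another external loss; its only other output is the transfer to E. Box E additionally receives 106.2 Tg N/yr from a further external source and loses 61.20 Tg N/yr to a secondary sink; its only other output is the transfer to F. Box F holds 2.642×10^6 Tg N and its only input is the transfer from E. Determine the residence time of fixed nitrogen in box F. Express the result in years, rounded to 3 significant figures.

Box A: F(A→B) = (185.9 + 66.16) − 63.75 = 188.31 Tg N/yr.
Box B: F(B→C) = (188.31 + 100.9) − 125.6 = 163.61 Tg N/yr.
Box C: F(C→D) = (163.61 + 20.65) − 57.98 = 126.28 Tg N/yr.
Box D: F(D→E) = (126.28 + 91.75) − 61.84 = 156.19 Tg N/yr.
Box E: F(E→F) = (156.19 + 106.2) − 61.20 = 201.19 Tg N/yr.
Box F throughput = its input = 201.19 Tg N/yr; τ = 2.642×10^6 / 201.19 = 13130 yr.

13100 yr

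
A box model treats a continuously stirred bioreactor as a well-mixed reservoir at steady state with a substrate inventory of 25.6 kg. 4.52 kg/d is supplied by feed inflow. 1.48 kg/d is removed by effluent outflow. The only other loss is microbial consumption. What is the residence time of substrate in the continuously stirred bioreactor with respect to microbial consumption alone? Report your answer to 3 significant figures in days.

8.42 d

At steady state ΣF_in = ΣF_out.
ΣF_in = 4.5200 kg/d.
Microbial consumption flux = ΣF_in − (1.48) = 4.5200 − 1.480 = 3.040 kg/d.
τ = M / F = 25.6 / 3.040 = 8.421 d.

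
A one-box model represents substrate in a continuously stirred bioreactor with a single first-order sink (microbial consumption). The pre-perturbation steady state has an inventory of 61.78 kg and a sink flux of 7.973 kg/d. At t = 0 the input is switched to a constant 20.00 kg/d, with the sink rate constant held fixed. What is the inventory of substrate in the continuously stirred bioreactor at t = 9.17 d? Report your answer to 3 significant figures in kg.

τ = M₀/F₀ = 61.78/7.973 = 7.749 d; rate constant k = 1/τ.
New steady state M_∞ = F₁/k = F₁·τ = 20.00 × 7.749 = 154.97 kg.
M(t) = M_∞ + (M₀ − M_∞)·e^(−t/τ); t/τ = 9.17/7.749 = 1.183, so e^(−t/τ) = 0.3062.
M(t) = 154.97 − 93.19 × 0.3062 = 126.43 kg.

126 kg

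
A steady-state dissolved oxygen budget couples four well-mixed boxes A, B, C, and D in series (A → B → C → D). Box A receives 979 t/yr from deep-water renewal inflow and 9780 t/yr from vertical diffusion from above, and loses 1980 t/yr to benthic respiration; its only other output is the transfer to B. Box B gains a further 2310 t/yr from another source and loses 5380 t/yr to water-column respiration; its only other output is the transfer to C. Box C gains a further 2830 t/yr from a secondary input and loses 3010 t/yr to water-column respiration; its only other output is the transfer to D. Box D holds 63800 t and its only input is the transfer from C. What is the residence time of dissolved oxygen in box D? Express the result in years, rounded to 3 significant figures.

11.5 yr

Box A: F(A→B) = (979 + 9780) − 1980 = 8779.0 t/yr.
Box B: F(B→C) = (8779.0 + 2310) − 5380 = 5709.0 t/yr.
Box C: F(C→D) = (5709.0 + 2830) − 3010 = 5529.0 t/yr.
Box D throughput = its input = 5529.0 t/yr; τ = 63800 / 5529.0 = 11.54 yr.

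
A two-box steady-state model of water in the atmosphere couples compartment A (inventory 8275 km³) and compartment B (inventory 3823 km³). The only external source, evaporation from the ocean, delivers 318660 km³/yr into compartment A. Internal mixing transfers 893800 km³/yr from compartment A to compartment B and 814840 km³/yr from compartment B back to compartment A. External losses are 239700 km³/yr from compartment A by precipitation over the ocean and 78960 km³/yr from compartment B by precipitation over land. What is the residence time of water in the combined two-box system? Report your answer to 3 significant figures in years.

For the system as a whole, the A↔B exchange is internal and contributes nothing to the throughput; only the external sinks remove mass.
M_total = 8275 + 3823 = 12098 km³.
ΣF_external_out = 239700 + 78960 = 318660 km³/yr.
τ = M_total / ΣF_ext = 12098 / 318660 = 0.03797 yr.

0.0380 yr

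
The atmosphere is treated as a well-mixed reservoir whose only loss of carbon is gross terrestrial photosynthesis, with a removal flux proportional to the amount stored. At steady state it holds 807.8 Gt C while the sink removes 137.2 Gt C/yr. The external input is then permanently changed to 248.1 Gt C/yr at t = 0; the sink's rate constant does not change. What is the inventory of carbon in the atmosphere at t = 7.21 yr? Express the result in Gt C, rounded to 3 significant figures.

1270 Gt C

Residence time τ = M₀/F₀ = 5.888 yr. The eventual steady state is M_∞ = M₀·(F₁/F₀) = 807.8 × 248.1/137.2 = 1460.8 Gt C.
The anomaly ΔM(t) = M(t) − M_∞ decays as ΔM₀·e^(−t/τ) with ΔM₀ = 807.8 − 1460.8 = −653.0 Gt C.
At t = 7.21 yr, e^(−t/τ) = e^(−1.225) = 0.2939, so ΔM = −191.9 Gt C and M = 1460.8 − 191.9 = 1268.9 Gt C.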